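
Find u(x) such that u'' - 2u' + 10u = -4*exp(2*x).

u = -2*exp(2*x)/5 + C1*cos(3*x)*exp(x) + C2*exp(x)*sin(3*x)

Characteristic equation r² - 2r + 10 = 0 has discriminant (-2)² - 4·(10) = -36 < 0, so r = 1 ± 3i.
Hence u_h = C1*cos(3*x)*exp(x) + C2*exp(x)*sin(3*x).
Try u_p = A*exp(2*x). Substituting into the equation and dividing by exp(2*x) gives A = -2/5, so u_p = -2*exp(2*x)/5.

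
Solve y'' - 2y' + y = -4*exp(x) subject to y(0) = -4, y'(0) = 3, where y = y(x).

y = -4*exp(x) - 2*x**2*exp(x) + 7*x*exp(x)

Characteristic equation r² - 2r + 1 = 0 has discriminant (-2)² - 4·(1) = 0, so r = 1 is a repeated root.
Hence y_h = (C1 + C2*x)*exp(x).
Since exp(x) solves the homogeneous equation (r = 1 is a root of multiplicity 2), multiply the trial by x^2. Try y_p = A*x^2*exp(x). Substituting into the equation and dividing by exp(x) gives A = -2, so y_p = -2*x^2*exp(x).
General solution: y = C1*exp(x) - 2*x^2*exp(x) + C2*x*exp(x).
Apply the initial conditions: y(0) = C1 = -4 and y'(0) = C1 + C2 = 3. Solving gives C1 = -4, C2 = 7.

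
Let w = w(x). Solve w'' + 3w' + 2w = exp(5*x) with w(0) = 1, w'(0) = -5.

w = -19*exp(-x)/6 + exp(5*x)/42 + 29*exp(-2*x)/7

Characteristic equation r² + 3r + 2 = 0 factors as (r + 2)(r + 1) = 0, so r = -2, -1.
Hence w_h = C1*exp(-2*x) + C2*exp(-x).
Try w_p = A*exp(5*x). Substituting into the equation and dividing by exp(5*x) gives A = 1/42, so w_p = exp(5*x)/42.
General solution: w = exp(5*x)/42 + C1*exp(-2*x) + C2*exp(-x).
Apply the initial conditions: w(0) = 1/42 + C1 + C2 = 1 and w'(0) = 5/42 - C2 - 2*C1 = -5. Solving gives C1 = 29/7, C2 = -19/6.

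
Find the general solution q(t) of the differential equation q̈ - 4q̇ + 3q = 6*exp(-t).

Characteristic equation r² - 4r + 3 = 0 factors as (r - 3)(r - 1) = 0, so r = 3, 1.
Hence q_h = C1*exp(3*t) + C2*exp(t).
Try q_p = A*exp(-t). Substituting into the equation and dividing by exp(-t) gives A = 3/4, so q_p = 3*exp(-t)/4.

q = 3*exp(-t)/4 + C1*exp(3*t) + C2*exp(t)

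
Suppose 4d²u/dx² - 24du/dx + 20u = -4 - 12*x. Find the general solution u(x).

u = -23/25 - 3*x/5 + C1*exp(5*x) + C2*exp(x)

Divide through by 4: u'' - 6u' + 5u = -1 - 3*x.
Characteristic equation r² - 6r + 5 = 0 factors as (r - 5)(r - 1) = 0, so r = 5, 1.
Hence u_h = C1*exp(5*x) + C2*exp(x).
For the particular solution try u_p = A0 + A1*x. Substituting and matching coefficients of each power of x gives A0 = -23/25, A1 = -3/5, so u_p = -23/25 - 3*x/5.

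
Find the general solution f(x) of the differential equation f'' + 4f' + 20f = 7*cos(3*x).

Characteristic equation r² + 4r + 20 = 0 has discriminant (4)² - 4·(20) = -64 < 0, so r = -2 ± 4i.
Hence f_h = C1*cos(4*x)*exp(-2*x) + C2*exp(-2*x)*sin(4*x).
Try f_p = A*cos(3*x) + B*sin(3*x). Substituting and equating the coefficients of cos(3x) and sin(3x) gives A = 77/265, B = 84/265, so f_p = 77*cos(3*x)/265 + 84*sin(3*x)/265.

f = 77*cos(3*x)/265 + 84*sin(3*x)/265 + C1*cos(4*x)*exp(-2*x) + C2*exp(-2*x)*sin(4*x)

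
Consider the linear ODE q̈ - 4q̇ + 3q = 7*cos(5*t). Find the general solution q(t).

q = -77*cos(5*t)/442 - 35*sin(5*t)/221 + C1*exp(t) + C2*exp(3*t)

Characteristic equation r² - 4r + 3 = 0 factors as (r - 1)(r - 3) = 0, so r = 1, 3.
Hence q_h = C1*exp(t) + C2*exp(3*t).
Try q_p = A*cos(5*t) + B*sin(5*t). Substituting and equating the coefficients of cos(5t) and sin(5t) gives A = -77/442, B = -35/221, so q_p = -77*cos(5*t)/442 - 35*sin(5*t)/221.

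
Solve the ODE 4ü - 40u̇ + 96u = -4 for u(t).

Divide through by 4: u'' - 10u' + 24u = -1.
Characteristic equation r² - 10r + 24 = 0 factors as (r - 6)(r - 4) = 0, so r = 6, 4.
Hence u_h = C1*exp(6*t) + C2*exp(4*t).
For the particular solution try u_p = A0. Substituting and matching coefficients of each power of t gives A0 = -1/24, so u_p = -1/24.

u = -1/24 + C1*exp(6*t) + C2*exp(4*t)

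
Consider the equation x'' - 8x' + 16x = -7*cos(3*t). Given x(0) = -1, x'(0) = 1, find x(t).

Characteristic equation r² - 8r + 16 = 0 has discriminant (-8)² - 4·(16) = 0, so r = 4 is a repeated root.
Hence x_h = (C1 + C2*t)*exp(4*t).
Try x_p = A*cos(3*t) + B*sin(3*t). Substituting and equating the coefficients of cos(3t) and sin(3t) gives A = -49/625, B = 168/625, so x_p = -49*cos(3*t)/625 + 168*sin(3*t)/625.
General solution: x = -49*cos(3*t)/625 + 168*sin(3*t)/625 + C1*exp(4*t) + C2*t*exp(4*t).
Apply the initial conditions: x(0) = -49/625 + C1 = -1 and x'(0) = 504/625 + C2 + 4*C1 = 1. Solving gives C1 = -576/625, C2 = 97/25.

x = -576*exp(4*t)/625 - 49*cos(3*t)/625 + 168*sin(3*t)/625 + 97*t*exp(4*t)/25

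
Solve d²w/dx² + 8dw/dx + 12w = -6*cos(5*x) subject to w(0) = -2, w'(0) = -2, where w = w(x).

Characteristic equation r² + 8r + 12 = 0 factors as (r + 2)(r + 6) = 0, so r = -2, -6.
Hence w_h = C1*exp(-2*x) + C2*exp(-6*x).
Try w_p = A*cos(5*x) + B*sin(5*x). Substituting and equating the coefficients of cos(5x) and sin(5x) gives A = 78/1769, B = -240/1769, so w_p = -240*sin(5*x)/1769 + 78*cos(5*x)/1769.
General solution: w = -240*sin(5*x)/1769 + 78*cos(5*x)/1769 + C1*exp(-2*x) + C2*exp(-6*x).
Apply the initial conditions: w(0) = 78/1769 + C1 + C2 = -2 and w'(0) = -1200/1769 - 6*C2 - 2*C1 = -2. Solving gives C1 = -197/58, C2 = 165/122.

w = -240*sin(5*x)/1769 - 197*exp(-2*x)/58 + 78*cos(5*x)/1769 + 165*exp(-6*x)/122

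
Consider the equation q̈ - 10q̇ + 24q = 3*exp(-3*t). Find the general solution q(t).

q = exp(-3*t)/21 + C1*exp(6*t) + C2*exp(4*t)

Characteristic equation r² - 10r + 24 = 0 factors as (r - 6)(r - 4) = 0, so r = 6, 4.
Hence q_h = C1*exp(6*t) + C2*exp(4*t).
Try q_p = A*exp(-3*t). Substituting into the equation and dividing by exp(-3*t) gives A = 1/21, so q_p = exp(-3*t)/21.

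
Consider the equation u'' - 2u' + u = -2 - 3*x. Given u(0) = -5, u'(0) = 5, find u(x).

Characteristic equation r² - 2r + 1 = 0 has discriminant (-2)² - 4·(1) = 0, so r = 1 is a repeated root.
Hence u_h = (C1 + C2*x)*exp(x).
For the particular solution try u_p = A0 + A1*x. Substituting and matching coefficients of each power of x gives A0 = -8, A1 = -3, so u_p = -8 - 3*x.
General solution: u = -8 - 3*x + C1*exp(x) + C2*x*exp(x).
Apply the initial conditions: u(0) = -8 + C1 = -5 and u'(0) = -3 + C1 + C2 = 5. Solving gives C1 = 3, C2 = 5.

u = -8 - 3*x + 3*exp(x) + 5*x*exp(x)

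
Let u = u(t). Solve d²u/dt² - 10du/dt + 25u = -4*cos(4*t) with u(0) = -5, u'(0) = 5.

u = -8369*exp(5*t)/1681 - 36*cos(4*t)/1681 + 160*sin(4*t)/1681 + 1210*t*exp(5*t)/41

Characteristic equation r² - 10r + 25 = 0 has discriminant (-10)² - 4·(25) = 0, so r = 5 is a repeated root.
Hence u_h = (C1 + C2*t)*exp(5*t).
Try u_p = A*cos(4*t) + B*sin(4*t). Substituting and equating the coefficients of cos(4t) and sin(4t) gives A = -36/1681, B = 160/1681, so u_p = -36*cos(4*t)/1681 + 160*sin(4*t)/1681.
General solution: u = -36*cos(4*t)/1681 + 160*sin(4*t)/1681 + C1*exp(5*t) + C2*t*exp(5*t).
Apply the initial conditions: u(0) = -36/1681 + C1 = -5 and u'(0) = 640/1681 + C2 + 5*C1 = 5. Solving gives C1 = -8369/1681, C2 = 1210/41.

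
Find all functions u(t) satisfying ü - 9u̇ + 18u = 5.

Characteristic equation r² - 9r + 18 = 0 factors as (r - 3)(r - 6) = 0, so r = 3, 6.
Hence u_h = C1*exp(3*t) + C2*exp(6*t).
For the particular solution try u_p = A0. Substituting and matching coefficients of each power of t gives A0 = 5/18, so u_p = 5/18.

u = 5/18 + C1*exp(3*t) + C2*exp(6*t)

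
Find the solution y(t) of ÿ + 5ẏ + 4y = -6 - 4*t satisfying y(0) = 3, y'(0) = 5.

y = -1/4 - t - 37*exp(-4*t)/12 + 19*exp(-t)/3

Characteristic equation r² + 5r + 4 = 0 factors as (r + 1)(r + 4) = 0, so r = -1, -4.
Hence y_h = C1*exp(-t) + C2*exp(-4*t).
For the particular solution try y_p = A0 + A1*t. Substituting and matching coefficients of each power of t gives A0 = -1/4, A1 = -1, so y_p = -1/4 - t.
General solution: y = -1/4 - t + C1*exp(-t) + C2*exp(-4*t).
Apply the initial conditions: y(0) = -1/4 + C1 + C2 = 3 and y'(0) = -1 - C1 - 4*C2 = 5. Solving gives C1 = 19/3, C2 = -37/12.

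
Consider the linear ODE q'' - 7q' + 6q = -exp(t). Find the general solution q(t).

q = C1*exp(t) + C2*exp(6*t) + t*exp(t)/5

Characteristic equation r² - 7r + 6 = 0 factors as (r - 1)(r - 6) = 0, so r = 1, 6.
Hence q_h = C1*exp(t) + C2*exp(6*t).
Since exp(t) solves the homogeneous equation (r = 1 is a root of multiplicity 1), multiply the trial by t. Try q_p = A*t*exp(t). Substituting into the equation and dividing by exp(t) gives A = 1/5, so q_p = t*exp(t)/5.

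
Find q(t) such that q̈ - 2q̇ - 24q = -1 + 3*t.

Characteristic equation r² - 2r - 24 = 0 factors as (r - 6)(r + 4) = 0, so r = 6, -4.
Hence q_h = C1*exp(6*t) + C2*exp(-4*t).
For the particular solution try q_p = A0 + A1*t. Substituting and matching coefficients of each power of t gives A0 = 5/96, A1 = -1/8, so q_p = 5/96 - t/8.

q = 5/96 - t/8 + C1*exp(6*t) + C2*exp(-4*t)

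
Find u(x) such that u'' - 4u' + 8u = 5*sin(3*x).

Characteristic equation r² - 4r + 8 = 0 has discriminant (-4)² - 4·(8) = -16 < 0, so r = 2 ± 2i.
Hence u_h = C1*cos(2*x)*exp(2*x) + C2*exp(2*x)*sin(2*x).
Try u_p = A*cos(3*x) + B*sin(3*x). Substituting and equating the coefficients of cos(3x) and sin(3x) gives A = 12/29, B = -1/29, so u_p = -sin(3*x)/29 + 12*cos(3*x)/29.

u = -sin(3*x)/29 + 12*cos(3*x)/29 + C1*cos(2*x)*exp(2*x) + C2*exp(2*x)*sin(2*x)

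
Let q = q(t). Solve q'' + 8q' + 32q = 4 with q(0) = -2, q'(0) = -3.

q = 1/8 - 23*exp(-4*t)*sin(4*t)/8 - 17*cos(4*t)*exp(-4*t)/8

Characteristic equation r² + 8r + 32 = 0 has discriminant (8)² - 4·(32) = -64 < 0, so r = -4 ± 4i.
Hence q_h = C1*cos(4*t)*exp(-4*t) + C2*exp(-4*t)*sin(4*t).
For the particular solution try q_p = A0. Substituting and matching coefficients of each power of t gives A0 = 1/8, so q_p = 1/8.
General solution: q = 1/8 + C1*cos(4*t)*exp(-4*t) + C2*exp(-4*t)*sin(4*t).
Apply the initial conditions: q(0) = 1/8 + C1 = -2 and q'(0) = -4*C1 + 4*C2 = -3. Solving gives C1 = -17/8, C2 = -23/8.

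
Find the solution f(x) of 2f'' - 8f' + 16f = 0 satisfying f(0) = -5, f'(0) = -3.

f = -5*cos(2*x)*exp(2*x) + 7*exp(2*x)*sin(2*x)/2

Divide through by 2: f'' - 4f' + 8f = 0.
Characteristic equation r² - 4r + 8 = 0 has discriminant (-4)² - 4·(8) = -16 < 0, so r = 2 ± 2i.
Hence f_h = C1*cos(2*x)*exp(2*x) + C2*exp(2*x)*sin(2*x).
Apply the initial conditions: f(0) = C1 = -5 and f'(0) = 2*C1 + 2*C2 = -3. Solving gives C1 = -5, C2 = 7/2.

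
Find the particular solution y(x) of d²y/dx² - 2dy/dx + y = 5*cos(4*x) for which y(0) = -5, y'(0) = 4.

Characteristic equation r² - 2r + 1 = 0 has discriminant (-2)² - 4·(1) = 0, so r = 1 is a repeated root.
Hence y_h = (C1 + C2*x)*exp(x).
Try y_p = A*cos(4*x) + B*sin(4*x). Substituting and equating the coefficients of cos(4x) and sin(4x) gives A = -75/289, B = -40/289, so y_p = -75*cos(4*x)/289 - 40*sin(4*x)/289.
General solution: y = -75*cos(4*x)/289 - 40*sin(4*x)/289 + C1*exp(x) + C2*x*exp(x).
Apply the initial conditions: y(0) = -75/289 + C1 = -5 and y'(0) = -160/289 + C1 + C2 = 4. Solving gives C1 = -1370/289, C2 = 158/17.

y = -1370*exp(x)/289 - 75*cos(4*x)/289 - 40*sin(4*x)/289 + 158*x*exp(x)/17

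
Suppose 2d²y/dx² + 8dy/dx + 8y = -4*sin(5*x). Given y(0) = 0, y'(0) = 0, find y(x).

y = -40*exp(-2*x)/841 + 40*cos(5*x)/841 + 42*sin(5*x)/841 - 10*x*exp(-2*x)/29

Divide through by 2: y'' + 4y' + 4y = -2*sin(5*x).
Characteristic equation r² + 4r + 4 = 0 has discriminant (4)² - 4·(4) = 0, so r = -2 is a repeated root.
Hence y_h = (C1 + C2*x)*exp(-2*x).
Try y_p = A*cos(5*x) + B*sin(5*x). Substituting and equating the coefficients of cos(5x) and sin(5x) gives A = 40/841, B = 42/841, so y_p = 40*cos(5*x)/841 + 42*sin(5*x)/841.
General solution: y = 40*cos(5*x)/841 + 42*sin(5*x)/841 + C1*exp(-2*x) + C2*x*exp(-2*x).
Apply the initial conditions: y(0) = 40/841 + C1 = 0 and y'(0) = 210/841 + C2 - 2*C1 = 0. Solving gives C1 = -40/841, C2 = -10/29.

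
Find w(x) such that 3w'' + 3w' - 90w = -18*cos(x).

Divide through by 3: w'' + w' - 30w = -6*cos(x).
Characteristic equation r² + r - 30 = 0 factors as (r + 6)(r - 5) = 0, so r = -6, 5.
Hence w_h = C1*exp(-6*x) + C2*exp(5*x).
Try w_p = A*cos(x) + B*sin(x). Substituting and equating the coefficients of cos(x) and sin(x) gives A = 93/481, B = -3/481, so w_p = -3*sin(x)/481 + 93*cos(x)/481.

w = -3*sin(x)/481 + 93*cos(x)/481 + C1*exp(-6*x) + C2*exp(5*x)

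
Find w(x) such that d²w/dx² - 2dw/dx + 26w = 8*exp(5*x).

w = 8*exp(5*x)/41 + C1*cos(5*x)*exp(x) + C2*exp(x)*sin(5*x)

Characteristic equation r² - 2r + 26 = 0 has discriminant (-2)² - 4·(26) = -100 < 0, so r = 1 ± 5i.
Hence w_h = C1*cos(5*x)*exp(x) + C2*exp(x)*sin(5*x).
Try w_p = A*exp(5*x). Substituting into the equation and dividing by exp(5*x) gives A = 8/41, so w_p = 8*exp(5*x)/41.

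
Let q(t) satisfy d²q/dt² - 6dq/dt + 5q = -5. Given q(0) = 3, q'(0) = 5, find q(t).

Characteristic equation r² - 6r + 5 = 0 factors as (r - 5)(r - 1) = 0, so r = 5, 1.
Hence q_h = C1*exp(5*t) + C2*exp(t).
For the particular solution try q_p = A0. Substituting and matching coefficients of each power of t gives A0 = -1, so q_p = -1.
General solution: q = -1 + C1*exp(5*t) + C2*exp(t).
Apply the initial conditions: q(0) = -1 + C1 + C2 = 3 and q'(0) = C2 + 5*C1 = 5. Solving gives C1 = 1/4, C2 = 15/4.

q = -1 + exp(5*t)/4 + 15*exp(t)/4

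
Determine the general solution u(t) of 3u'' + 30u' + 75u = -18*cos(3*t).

u = -45*sin(3*t)/289 - 24*cos(3*t)/289 + C1*exp(-5*t) + C2*t*exp(-5*t)

Divide through by 3: u'' + 10u' + 25u = -6*cos(3*t).
Characteristic equation r² + 10r + 25 = 0 has discriminant (10)² - 4·(25) = 0, so r = -5 is a repeated root.
Hence u_h = (C1 + C2*t)*exp(-5*t).
Try u_p = A*cos(3*t) + B*sin(3*t). Substituting and equating the coefficients of cos(3t) and sin(3t) gives A = -24/289, B = -45/289, so u_p = -45*sin(3*t)/289 - 24*cos(3*t)/289.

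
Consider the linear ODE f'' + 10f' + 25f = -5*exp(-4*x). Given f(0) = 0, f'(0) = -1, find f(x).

Characteristic equation r² + 10r + 25 = 0 has discriminant (10)² - 4·(25) = 0, so r = -5 is a repeated root.
Hence f_h = (C1 + C2*x)*exp(-5*x).
Try f_p = A*exp(-4*x). Substituting into the equation and dividing by exp(-4*x) gives A = -5, so f_p = -5*exp(-4*x).
General solution: f = -5*exp(-4*x) + C1*exp(-5*x) + C2*x*exp(-5*x).
Apply the initial conditions: f(0) = -5 + C1 = 0 and f'(0) = 20 + C2 - 5*C1 = -1. Solving gives C1 = 5, C2 = 4.

f = -5*exp(-4*x) + 5*exp(-5*x) + 4*x*exp(-5*x)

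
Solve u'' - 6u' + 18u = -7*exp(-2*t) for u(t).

u = -7*exp(-2*t)/34 + C1*cos(3*t)*exp(3*t) + C2*exp(3*t)*sin(3*t)

Characteristic equation r² - 6r + 18 = 0 has discriminant (-6)² - 4·(18) = -36 < 0, so r = 3 ± 3i.
Hence u_h = C1*cos(3*t)*exp(3*t) + C2*exp(3*t)*sin(3*t).
Try u_p = A*exp(-2*t). Substituting into the equation and dividing by exp(-2*t) gives A = -7/34, so u_p = -7*exp(-2*t)/34.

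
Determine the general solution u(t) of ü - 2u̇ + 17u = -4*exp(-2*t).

u = -4*exp(-2*t)/25 + C1*cos(4*t)*exp(t) + C2*exp(t)*sin(4*t)

Characteristic equation r² - 2r + 17 = 0 has discriminant (-2)² - 4·(17) = -64 < 0, so r = 1 ± 4i.
Hence u_h = C1*cos(4*t)*exp(t) + C2*exp(t)*sin(4*t).
Try u_p = A*exp(-2*t). Substituting into the equation and dividing by exp(-2*t) gives A = -4/25, so u_p = -4*exp(-2*t)/25.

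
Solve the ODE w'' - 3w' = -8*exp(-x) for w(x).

w = C2 - 2*exp(-x) + C1*exp(3*x)

Characteristic equation r² - 3r = 0 factors as (r - 3)r = 0, so r = 3, 0.
Hence w_h = C1*exp(3*x) + C2.
Try w_p = A*exp(-x). Substituting into the equation and dividing by exp(-x) gives A = -2, so w_p = -2*exp(-x).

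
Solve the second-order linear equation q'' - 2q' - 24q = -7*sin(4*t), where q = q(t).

q = -7*cos(4*t)/208 + 35*sin(4*t)/208 + C1*exp(-4*t) + C2*exp(6*t)

Characteristic equation r² - 2r - 24 = 0 factors as (r + 4)(r - 6) = 0, so r = -4, 6.
Hence q_h = C1*exp(-4*t) + C2*exp(6*t).
Try q_p = A*cos(4*t) + B*sin(4*t). Substituting and equating the coefficients of cos(4t) and sin(4t) gives A = -7/208, B = 35/208, so q_p = -7*cos(4*t)/208 + 35*sin(4*t)/208.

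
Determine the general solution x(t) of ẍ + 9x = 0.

x = C1*cos(3*t) + C2*sin(3*t)

Characteristic equation r² + 9 = 0 has discriminant (0)² - 4·(9) = -36 < 0, so r = ± 3i.
Hence x_h = C1*cos(3*t) + C2*sin(3*t).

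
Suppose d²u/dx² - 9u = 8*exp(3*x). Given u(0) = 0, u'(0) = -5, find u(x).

Characteristic equation r² - 9 = 0 factors as (r - 3)(r + 3) = 0, so r = 3, -3.
Hence u_h = C1*exp(3*x) + C2*exp(-3*x).
Since exp(3*x) solves the homogeneous equation (r = 3 is a root of multiplicity 1), multiply the trial by x. Try u_p = A*x*exp(3*x). Substituting into the equation and dividing by exp(3*x) gives A = 4/3, so u_p = 4*x*exp(3*x)/3.
General solution: u = C1*exp(3*x) + C2*exp(-3*x) + 4*x*exp(3*x)/3.
Apply the initial conditions: u(0) = C1 + C2 = 0 and u'(0) = 4/3 - 3*C2 + 3*C1 = -5. Solving gives C1 = -19/18, C2 = 19/18.

u = -19*exp(3*x)/18 + 19*exp(-3*x)/18 + 4*x*exp(3*x)/3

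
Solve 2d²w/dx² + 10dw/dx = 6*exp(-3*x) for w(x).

Divide through by 2: w'' + 5w' = 3*exp(-3*x).
Characteristic equation r² + 5r = 0 factors as (r + 5)r = 0, so r = -5, 0.
Hence w_h = C1*exp(-5*x) + C2.
Try w_p = A*exp(-3*x). Substituting into the equation and dividing by exp(-3*x) gives A = -1/2, so w_p = -exp(-3*x)/2.

w = C2 - exp(-3*x)/2 + C1*exp(-5*x)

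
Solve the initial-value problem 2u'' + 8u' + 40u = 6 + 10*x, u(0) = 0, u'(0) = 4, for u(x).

Divide through by 2: u'' + 4u' + 20u = 3 + 5*x.
Characteristic equation r² + 4r + 20 = 0 has discriminant (4)² - 4·(20) = -64 < 0, so r = -2 ± 4i.
Hence u_h = C1*cos(4*x)*exp(-2*x) + C2*exp(-2*x)*sin(4*x).
For the particular solution try u_p = A0 + A1*x. Substituting and matching coefficients of each power of x gives A0 = 1/10, A1 = 1/4, so u_p = 1/10 + x/4.
General solution: u = 1/10 + x/4 + C1*cos(4*x)*exp(-2*x) + C2*exp(-2*x)*sin(4*x).
Apply the initial conditions: u(0) = 1/10 + C1 = 0 and u'(0) = 1/4 - 2*C1 + 4*C2 = 4. Solving gives C1 = -1/10, C2 = 71/80.

u = 1/10 + x/4 - cos(4*x)*exp(-2*x)/10 + 71*exp(-2*x)*sin(4*x)/80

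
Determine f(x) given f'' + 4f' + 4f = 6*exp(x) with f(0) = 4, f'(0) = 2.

Characteristic equation r² + 4r + 4 = 0 has discriminant (4)² - 4·(4) = 0, so r = -2 is a repeated root.
Hence f_h = (C1 + C2*x)*exp(-2*x).
Try f_p = A*exp(x). Substituting into the equation and dividing by exp(x) gives A = 2/3, so f_p = 2*exp(x)/3.
General solution: f = 2*exp(x)/3 + C1*exp(-2*x) + C2*x*exp(-2*x).
Apply the initial conditions: f(0) = 2/3 + C1 = 4 and f'(0) = 2/3 + C2 - 2*C1 = 2. Solving gives C1 = 10/3, C2 = 8.

f = 2*exp(x)/3 + 10*exp(-2*x)/3 + 8*x*exp(-2*x)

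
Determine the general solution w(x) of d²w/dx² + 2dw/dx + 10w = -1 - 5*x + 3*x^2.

w = -9/250 - 31*x/50 + 3*x**2/10 + C1*cos(3*x)*exp(-x) + C2*exp(-x)*sin(3*x)

Characteristic equation r² + 2r + 10 = 0 has discriminant (2)² - 4·(10) = -36 < 0, so r = -1 ± 3i.
Hence w_h = C1*cos(3*x)*exp(-x) + C2*exp(-x)*sin(3*x).
For the particular solution try w_p = A0 + A1*x + A2*x^2. Substituting and matching coefficients of each power of x gives A0 = -9/250, A1 = -31/50, A2 = 3/10, so w_p = -9/250 - 31*x/50 + 3*x^2/10.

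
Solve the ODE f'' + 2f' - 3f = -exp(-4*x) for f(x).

Characteristic equation r² + 2r - 3 = 0 factors as (r - 1)(r + 3) = 0, so r = 1, -3.
Hence f_h = C1*exp(x) + C2*exp(-3*x).
Try f_p = A*exp(-4*x). Substituting into the equation and dividing by exp(-4*x) gives A = -1/5, so f_p = -exp(-4*x)/5.

f = -exp(-4*x)/5 + C1*exp(x) + C2*exp(-3*x)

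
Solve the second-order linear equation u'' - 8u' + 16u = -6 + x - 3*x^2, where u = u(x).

Characteristic equation r² - 8r + 16 = 0 has discriminant (-8)² - 4·(16) = 0, so r = 4 is a repeated root.
Hence u_h = (C1 + C2*x)*exp(4*x).
For the particular solution try u_p = A0 + A1*x + A2*x^2. Substituting and matching coefficients of each power of x gives A0 = -53/128, A1 = -1/8, A2 = -3/16, so u_p = -53/128 - 3*x^2/16 - x/8.

u = -53/128 - 3*x**2/16 - x/8 + C1*exp(4*x) + C2*x*exp(4*x)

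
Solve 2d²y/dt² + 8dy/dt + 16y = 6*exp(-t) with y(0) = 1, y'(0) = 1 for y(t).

y = 3*exp(-t)/5 + 2*cos(2*t)*exp(-2*t)/5 + 6*exp(-2*t)*sin(2*t)/5

Divide through by 2: y'' + 4y' + 8y = 3*exp(-t).
Characteristic equation r² + 4r + 8 = 0 has discriminant (4)² - 4·(8) = -16 < 0, so r = -2 ± 2i.
Hence y_h = C1*cos(2*t)*exp(-2*t) + C2*exp(-2*t)*sin(2*t).
Try y_p = A*exp(-t). Substituting into the equation and dividing by exp(-t) gives A = 3/5, so y_p = 3*exp(-t)/5.
General solution: y = 3*exp(-t)/5 + C1*cos(2*t)*exp(-2*t) + C2*exp(-2*t)*sin(2*t).
Apply the initial conditions: y(0) = 3/5 + C1 = 1 and y'(0) = -3/5 - 2*C1 + 2*C2 = 1. Solving gives C1 = 2/5, C2 = 6/5.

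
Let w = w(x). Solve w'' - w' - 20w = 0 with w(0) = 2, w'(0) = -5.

w = exp(5*x)/3 + 5*exp(-4*x)/3

Characteristic equation r² - r - 20 = 0 factors as (r - 5)(r + 4) = 0, so r = 5, -4.
Hence w_h = C1*exp(5*x) + C2*exp(-4*x).
Apply the initial conditions: w(0) = C1 + C2 = 2 and w'(0) = -4*C2 + 5*C1 = -5. Solving gives C1 = 1/3, C2 = 5/3.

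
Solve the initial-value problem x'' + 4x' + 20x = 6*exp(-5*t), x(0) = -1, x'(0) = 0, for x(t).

x = 6*exp(-5*t)/25 - 31*cos(4*t)*exp(-2*t)/25 - 8*exp(-2*t)*sin(4*t)/25

Characteristic equation r² + 4r + 20 = 0 has discriminant (4)² - 4·(20) = -64 < 0, so r = -2 ± 4i.
Hence x_h = C1*cos(4*t)*exp(-2*t) + C2*exp(-2*t)*sin(4*t).
Try x_p = A*exp(-5*t). Substituting into the equation and dividing by exp(-5*t) gives A = 6/25, so x_p = 6*exp(-5*t)/25.
General solution: x = 6*exp(-5*t)/25 + C1*cos(4*t)*exp(-2*t) + C2*exp(-2*t)*sin(4*t).
Apply the initial conditions: x(0) = 6/25 + C1 = -1 and x'(0) = -6/5 - 2*C1 + 4*C2 = 0. Solving gives C1 = -31/25, C2 = -8/25.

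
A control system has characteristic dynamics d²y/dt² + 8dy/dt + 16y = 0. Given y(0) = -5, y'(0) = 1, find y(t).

y = -5*exp(-4*t) - 19*t*exp(-4*t)

Characteristic equation r² + 8r + 16 = 0 has discriminant (8)² - 4·(16) = 0, so r = -4 is a repeated root.
Hence y_h = (C1 + C2*t)*exp(-4*t).
Apply the initial conditions: y(0) = C1 = -5 and y'(0) = C2 - 4*C1 = 1. Solving gives C1 = -5, C2 = -19.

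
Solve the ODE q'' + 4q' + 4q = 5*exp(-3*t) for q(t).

Characteristic equation r² + 4r + 4 = 0 has discriminant (4)² - 4·(4) = 0, so r = -2 is a repeated root.
Hence q_h = (C1 + C2*t)*exp(-2*t).
Try q_p = A*exp(-3*t). Substituting into the equation and dividing by exp(-3*t) gives A = 5, so q_p = 5*exp(-3*t).

q = 5*exp(-3*t) + C1*exp(-2*t) + C2*t*exp(-2*t)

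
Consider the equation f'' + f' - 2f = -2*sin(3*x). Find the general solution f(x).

Characteristic equation r² + r - 2 = 0 factors as (r - 1)(r + 2) = 0, so r = 1, -2.
Hence f_h = C1*exp(x) + C2*exp(-2*x).
Try f_p = A*cos(3*x) + B*sin(3*x). Substituting and equating the coefficients of cos(3x) and sin(3x) gives A = 3/65, B = 11/65, so f_p = 3*cos(3*x)/65 + 11*sin(3*x)/65.

f = 3*cos(3*x)/65 + 11*sin(3*x)/65 + C1*exp(x) + C2*exp(-2*x)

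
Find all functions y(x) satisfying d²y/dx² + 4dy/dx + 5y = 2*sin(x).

Characteristic equation r² + 4r + 5 = 0 has discriminant (4)² - 4·(5) = -4 < 0, so r = -2 ± i.
Hence y_h = C1*cos(x)*exp(-2*x) + C2*exp(-2*x)*sin(x).
Try y_p = A*cos(x) + B*sin(x). Substituting and equating the coefficients of cos(x) and sin(x) gives A = -1/4, B = 1/4, so y_p = -cos(x)/4 + sin(x)/4.

y = -cos(x)/4 + sin(x)/4 + C1*cos(x)*exp(-2*x) + C2*exp(-2*x)*sin(x)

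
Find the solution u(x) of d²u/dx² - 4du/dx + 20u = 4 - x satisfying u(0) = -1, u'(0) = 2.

u = 19/100 - x/20 - 119*cos(4*x)*exp(2*x)/100 + 443*exp(2*x)*sin(4*x)/400

Characteristic equation r² - 4r + 20 = 0 has discriminant (-4)² - 4·(20) = -64 < 0, so r = 2 ± 4i.
Hence u_h = C1*cos(4*x)*exp(2*x) + C2*exp(2*x)*sin(4*x).
For the particular solution try u_p = A0 + A1*x. Substituting and matching coefficients of each power of x gives A0 = 19/100, A1 = -1/20, so u_p = 19/100 - x/20.
General solution: u = 19/100 - x/20 + C1*cos(4*x)*exp(2*x) + C2*exp(2*x)*sin(4*x).
Apply the initial conditions: u(0) = 19/100 + C1 = -1 and u'(0) = -1/20 + 2*C1 + 4*C2 = 2. Solving gives C1 = -119/100, C2 = 443/400.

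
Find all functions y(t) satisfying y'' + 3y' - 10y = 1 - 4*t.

y = 1/50 + 2*t/5 + C1*exp(-5*t) + C2*exp(2*t)

Characteristic equation r² + 3r - 10 = 0 factors as (r + 5)(r - 2) = 0, so r = -5, 2.
Hence y_h = C1*exp(-5*t) + C2*exp(2*t).
For the particular solution try y_p = A0 + A1*t. Substituting and matching coefficients of each power of t gives A0 = 1/50, A1 = 2/5, so y_p = 1/50 + 2*t/5.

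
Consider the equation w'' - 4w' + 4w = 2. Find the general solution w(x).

Characteristic equation r² - 4r + 4 = 0 has discriminant (-4)² - 4·(4) = 0, so r = 2 is a repeated root.
Hence w_h = (C1 + C2*x)*exp(2*x).
For the particular solution try w_p = A0. Substituting and matching coefficients of each power of x gives A0 = 1/2, so w_p = 1/2.

w = 1/2 + C1*exp(2*x) + C2*x*exp(2*x)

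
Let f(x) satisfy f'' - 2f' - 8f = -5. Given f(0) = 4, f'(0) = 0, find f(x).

f = 5/8 + 9*exp(-2*x)/4 + 9*exp(4*x)/8

Characteristic equation r² - 2r - 8 = 0 factors as (r + 2)(r - 4) = 0, so r = -2, 4.
Hence f_h = C1*exp(-2*x) + C2*exp(4*x).
For the particular solution try f_p = A0. Substituting and matching coefficients of each power of x gives A0 = 5/8, so f_p = 5/8.
General solution: f = 5/8 + C1*exp(-2*x) + C2*exp(4*x).
Apply the initial conditions: f(0) = 5/8 + C1 + C2 = 4 and f'(0) = -2*C1 + 4*C2 = 0. Solving gives C1 = 9/4, C2 = 9/8.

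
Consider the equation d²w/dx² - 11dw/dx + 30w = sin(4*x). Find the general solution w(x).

Characteristic equation r² - 11r + 30 = 0 factors as (r - 6)(r - 5) = 0, so r = 6, 5.
Hence w_h = C1*exp(6*x) + C2*exp(5*x).
Try w_p = A*cos(4*x) + B*sin(4*x). Substituting and equating the coefficients of cos(4x) and sin(4x) gives A = 11/533, B = 7/1066, so w_p = 7*sin(4*x)/1066 + 11*cos(4*x)/533.

w = 7*sin(4*x)/1066 + 11*cos(4*x)/533 + C1*exp(6*x) + C2*exp(5*x)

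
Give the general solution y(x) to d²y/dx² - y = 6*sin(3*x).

Characteristic equation r² - 1 = 0 factors as (r - 1)(r + 1) = 0, so r = 1, -1.
Hence y_h = C1*exp(x) + C2*exp(-x).
Try y_p = A*cos(3*x) + B*sin(3*x). Substituting and equating the coefficients of cos(3x) and sin(3x) gives A = 0, B = -3/5, so y_p = -3*sin(3*x)/5.

y = -3*sin(3*x)/5 + C1*exp(x) + C2*exp(-x)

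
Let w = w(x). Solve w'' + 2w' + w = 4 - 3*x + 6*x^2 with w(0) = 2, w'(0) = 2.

Characteristic equation r² + 2r + 1 = 0 has discriminant (2)² - 4·(1) = 0, so r = -1 is a repeated root.
Hence w_h = (C1 + C2*x)*exp(-x).
For the particular solution try w_p = A0 + A1*x + A2*x^2. Substituting and matching coefficients of each power of x gives A0 = 46, A1 = -27, A2 = 6, so w_p = 46 - 27*x + 6*x^2.
General solution: w = 46 - 27*x + 6*x^2 + C1*exp(-x) + C2*x*exp(-x).
Apply the initial conditions: w(0) = 46 + C1 = 2 and w'(0) = -27 + C2 - C1 = 2. Solving gives C1 = -44, C2 = -15.

w = 46 - 44*exp(-x) - 27*x + 6*x**2 - 15*x*exp(-x)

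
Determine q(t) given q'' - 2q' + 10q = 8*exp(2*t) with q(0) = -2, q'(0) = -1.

Characteristic equation r² - 2r + 10 = 0 has discriminant (-2)² - 4·(10) = -36 < 0, so r = 1 ± 3i.
Hence q_h = C1*cos(3*t)*exp(t) + C2*exp(t)*sin(3*t).
Try q_p = A*exp(2*t). Substituting into the equation and dividing by exp(2*t) gives A = 4/5, so q_p = 4*exp(2*t)/5.
General solution: q = 4*exp(2*t)/5 + C1*cos(3*t)*exp(t) + C2*exp(t)*sin(3*t).
Apply the initial conditions: q(0) = 4/5 + C1 = -2 and q'(0) = 8/5 + C1 + 3*C2 = -1. Solving gives C1 = -14/5, C2 = 1/15.

q = 4*exp(2*t)/5 - 14*cos(3*t)*exp(t)/5 + exp(t)*sin(3*t)/15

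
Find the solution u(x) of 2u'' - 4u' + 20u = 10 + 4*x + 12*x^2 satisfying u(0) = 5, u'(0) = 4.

Divide through by 2: u'' - 2u' + 10u = 5 + 2*x + 6*x^2.
Characteristic equation r² - 2r + 10 = 0 has discriminant (-2)² - 4·(10) = -36 < 0, so r = 1 ± 3i.
Hence u_h = C1*cos(3*x)*exp(x) + C2*exp(x)*sin(3*x).
For the particular solution try u_p = A0 + A1*x + A2*x^2. Substituting and matching coefficients of each power of x gives A0 = 117/250, A1 = 11/25, A2 = 3/5, so u_p = 117/250 + 3*x^2/5 + 11*x/25.
General solution: u = 117/250 + 3*x^2/5 + 11*x/25 + C1*cos(3*x)*exp(x) + C2*exp(x)*sin(3*x).
Apply the initial conditions: u(0) = 117/250 + C1 = 5 and u'(0) = 11/25 + C1 + 3*C2 = 4. Solving gives C1 = 1133/250, C2 = -81/250.

u = 117/250 + 3*x**2/5 + 11*x/25 - 81*exp(x)*sin(3*x)/250 + 1133*cos(3*x)*exp(x)/250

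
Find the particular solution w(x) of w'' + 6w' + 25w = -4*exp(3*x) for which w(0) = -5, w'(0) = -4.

Characteristic equation r² + 6r + 25 = 0 has discriminant (6)² - 4·(25) = -64 < 0, so r = -3 ± 4i.
Hence w_h = C1*cos(4*x)*exp(-3*x) + C2*exp(-3*x)*sin(4*x).
Try w_p = A*exp(3*x). Substituting into the equation and dividing by exp(3*x) gives A = -1/13, so w_p = -exp(3*x)/13.
General solution: w = -exp(3*x)/13 + C1*cos(4*x)*exp(-3*x) + C2*exp(-3*x)*sin(4*x).
Apply the initial conditions: w(0) = -1/13 + C1 = -5 and w'(0) = -3/13 - 3*C1 + 4*C2 = -4. Solving gives C1 = -64/13, C2 = -241/52.

w = -exp(3*x)/13 - 241*exp(-3*x)*sin(4*x)/52 - 64*cos(4*x)*exp(-3*x)/13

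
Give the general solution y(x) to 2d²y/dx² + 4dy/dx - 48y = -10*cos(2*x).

Divide through by 2: y'' + 2y' - 24y = -5*cos(2*x).
Characteristic equation r² + 2r - 24 = 0 factors as (r + 6)(r - 4) = 0, so r = -6, 4.
Hence y_h = C1*exp(-6*x) + C2*exp(4*x).
Try y_p = A*cos(2*x) + B*sin(2*x). Substituting and equating the coefficients of cos(2x) and sin(2x) gives A = 7/40, B = -1/40, so y_p = -sin(2*x)/40 + 7*cos(2*x)/40.

y = -sin(2*x)/40 + 7*cos(2*x)/40 + C1*exp(-6*x) + C2*exp(4*x)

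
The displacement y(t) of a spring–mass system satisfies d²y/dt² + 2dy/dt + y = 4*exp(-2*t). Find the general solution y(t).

y = 4*exp(-2*t) + C1*exp(-t) + C2*t*exp(-t)

Characteristic equation r² + 2r + 1 = 0 has discriminant (2)² - 4·(1) = 0, so r = -1 is a repeated root.
Hence y_h = (C1 + C2*t)*exp(-t).
Try y_p = A*exp(-2*t). Substituting into the equation and dividing by exp(-2*t) gives A = 4, so y_p = 4*exp(-2*t).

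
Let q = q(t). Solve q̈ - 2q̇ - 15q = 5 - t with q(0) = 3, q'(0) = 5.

q = -77/225 + t/15 + 53*exp(-3*t)/36 + 187*exp(5*t)/100

Characteristic equation r² - 2r - 15 = 0 factors as (r - 5)(r + 3) = 0, so r = 5, -3.
Hence q_h = C1*exp(5*t) + C2*exp(-3*t).
For the particular solution try q_p = A0 + A1*t. Substituting and matching coefficients of each power of t gives A0 = -77/225, A1 = 1/15, so q_p = -77/225 + t/15.
General solution: q = -77/225 + t/15 + C1*exp(5*t) + C2*exp(-3*t).
Apply the initial conditions: q(0) = -77/225 + C1 + C2 = 3 and q'(0) = 1/15 - 3*C2 + 5*C1 = 5. Solving gives C1 = 187/100, C2 = 53/36.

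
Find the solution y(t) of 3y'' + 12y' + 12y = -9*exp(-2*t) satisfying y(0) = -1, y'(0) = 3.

Divide through by 3: y'' + 4y' + 4y = -3*exp(-2*t).
Characteristic equation r² + 4r + 4 = 0 has discriminant (4)² - 4·(4) = 0, so r = -2 is a repeated root.
Hence y_h = (C1 + C2*t)*exp(-2*t).
Since exp(-2*t) solves the homogeneous equation (r = -2 is a root of multiplicity 2), multiply the trial by t^2. Try y_p = A*t^2*exp(-2*t). Substituting into the equation and dividing by exp(-2*t) gives A = -3/2, so y_p = -3*t^2*exp(-2*t)/2.
General solution: y = C1*exp(-2*t) - 3*t^2*exp(-2*t)/2 + C2*t*exp(-2*t).
Apply the initial conditions: y(0) = C1 = -1 and y'(0) = C2 - 2*C1 = 3. Solving gives C1 = -1, C2 = 1.

y = -exp(-2*t) + t*exp(-2*t) - 3*t**2*exp(-2*t)/2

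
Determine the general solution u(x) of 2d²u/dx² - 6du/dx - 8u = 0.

Divide through by 2: u'' - 3u' - 4u = 0.
Characteristic equation r² - 3r - 4 = 0 factors as (r + 1)(r - 4) = 0, so r = -1, 4.
Hence u_h = C1*exp(-x) + C2*exp(4*x).

u = C1*exp(-x) + C2*exp(4*x)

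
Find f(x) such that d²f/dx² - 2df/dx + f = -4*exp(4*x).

f = -4*exp(4*x)/9 + C1*exp(x) + C2*x*exp(x)

Characteristic equation r² - 2r + 1 = 0 has discriminant (-2)² - 4·(1) = 0, so r = 1 is a repeated root.
Hence f_h = (C1 + C2*x)*exp(x).
Try f_p = A*exp(4*x). Substituting into the equation and dividing by exp(4*x) gives A = -4/9, so f_p = -4*exp(4*x)/9.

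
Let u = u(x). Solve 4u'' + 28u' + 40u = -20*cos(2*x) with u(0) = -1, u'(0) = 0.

Divide through by 4: u'' + 7u' + 10u = -5*cos(2*x).
Characteristic equation r² + 7r + 10 = 0 factors as (r + 2)(r + 5) = 0, so r = -2, -5.
Hence u_h = C1*exp(-2*x) + C2*exp(-5*x).
Try u_p = A*cos(2*x) + B*sin(2*x). Substituting and equating the coefficients of cos(2x) and sin(2x) gives A = -15/116, B = -35/116, so u_p = -35*sin(2*x)/116 - 15*cos(2*x)/116.
General solution: u = -35*sin(2*x)/116 - 15*cos(2*x)/116 + C1*exp(-2*x) + C2*exp(-5*x).
Apply the initial conditions: u(0) = -15/116 + C1 + C2 = -1 and u'(0) = -35/58 - 5*C2 - 2*C1 = 0. Solving gives C1 = -5/4, C2 = 11/29.

u = -35*sin(2*x)/116 - 15*cos(2*x)/116 - 5*exp(-2*x)/4 + 11*exp(-5*x)/29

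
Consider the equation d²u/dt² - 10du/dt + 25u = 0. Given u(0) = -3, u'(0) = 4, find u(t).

u = -3*exp(5*t) + 19*t*exp(5*t)

Characteristic equation r² - 10r + 25 = 0 has discriminant (-10)² - 4·(25) = 0, so r = 5 is a repeated root.
Hence u_h = (C1 + C2*t)*exp(5*t).
Apply the initial conditions: u(0) = C1 = -3 and u'(0) = C2 + 5*C1 = 4. Solving gives C1 = -3, C2 = 19.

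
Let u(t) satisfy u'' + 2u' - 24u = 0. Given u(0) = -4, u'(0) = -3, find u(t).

u = -27*exp(4*t)/10 - 13*exp(-6*t)/10

Characteristic equation r² + 2r - 24 = 0 factors as (r + 6)(r - 4) = 0, so r = -6, 4.
Hence u_h = C1*exp(-6*t) + C2*exp(4*t).
Apply the initial conditions: u(0) = C1 + C2 = -4 and u'(0) = -6*C1 + 4*C2 = -3. Solving gives C1 = -13/10, C2 = -27/10.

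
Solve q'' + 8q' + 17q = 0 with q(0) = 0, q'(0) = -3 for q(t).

Characteristic equation r² + 8r + 17 = 0 has discriminant (8)² - 4·(17) = -4 < 0, so r = -4 ± i.
Hence q_h = C1*cos(t)*exp(-4*t) + C2*exp(-4*t)*sin(t).
Apply the initial conditions: q(0) = C1 = 0 and q'(0) = C2 - 4*C1 = -3. Solving gives C1 = 0, C2 = -3.

q = -3*exp(-4*t)*sin(t)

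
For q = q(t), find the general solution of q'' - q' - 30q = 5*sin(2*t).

Characteristic equation r² - r - 30 = 0 factors as (r + 5)(r - 6) = 0, so r = -5, 6.
Hence q_h = C1*exp(-5*t) + C2*exp(6*t).
Try q_p = A*cos(2*t) + B*sin(2*t). Substituting and equating the coefficients of cos(2t) and sin(2t) gives A = 1/116, B = -17/116, so q_p = -17*sin(2*t)/116 + cos(2*t)/116.

q = -17*sin(2*t)/116 + cos(2*t)/116 + C1*exp(-5*t) + C2*exp(6*t)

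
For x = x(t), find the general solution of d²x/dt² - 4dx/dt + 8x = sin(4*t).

x = -sin(4*t)/40 + cos(4*t)/20 + C1*cos(2*t)*exp(2*t) + C2*exp(2*t)*sin(2*t)

Characteristic equation r² - 4r + 8 = 0 has discriminant (-4)² - 4·(8) = -16 < 0, so r = 2 ± 2i.
Hence x_h = C1*cos(2*t)*exp(2*t) + C2*exp(2*t)*sin(2*t).
Try x_p = A*cos(4*t) + B*sin(4*t). Substituting and equating the coefficients of cos(4t) and sin(4t) gives A = 1/20, B = -1/40, so x_p = -sin(4*t)/40 + cos(4*t)/20.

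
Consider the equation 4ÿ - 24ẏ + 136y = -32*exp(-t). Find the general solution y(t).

y = -8*exp(-t)/41 + C1*cos(5*t)*exp(3*t) + C2*exp(3*t)*sin(5*t)

Divide through by 4: y'' - 6y' + 34y = -8*exp(-t).
Characteristic equation r² - 6r + 34 = 0 has discriminant (-6)² - 4·(34) = -100 < 0, so r = 3 ± 5i.
Hence y_h = C1*cos(5*t)*exp(3*t) + C2*exp(3*t)*sin(5*t).
Try y_p = A*exp(-t). Substituting into the equation and dividing by exp(-t) gives A = -8/41, so y_p = -8*exp(-t)/41.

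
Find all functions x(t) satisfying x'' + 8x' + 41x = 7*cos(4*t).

x = 175*cos(4*t)/1649 + 224*sin(4*t)/1649 + C1*cos(5*t)*exp(-4*t) + C2*exp(-4*t)*sin(5*t)

Characteristic equation r² + 8r + 41 = 0 has discriminant (8)² - 4·(41) = -100 < 0, so r = -4 ± 5i.
Hence x_h = C1*cos(5*t)*exp(-4*t) + C2*exp(-4*t)*sin(5*t).
Try x_p = A*cos(4*t) + B*sin(4*t). Substituting and equating the coefficients of cos(4t) and sin(4t) gives A = 175/1649, B = 224/1649, so x_p = 175*cos(4*t)/1649 + 224*sin(4*t)/1649.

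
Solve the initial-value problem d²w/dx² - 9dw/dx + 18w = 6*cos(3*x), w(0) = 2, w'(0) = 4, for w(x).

Characteristic equation r² - 9r + 18 = 0 factors as (r - 6)(r - 3) = 0, so r = 6, 3.
Hence w_h = C1*exp(6*x) + C2*exp(3*x).
Try w_p = A*cos(3*x) + B*sin(3*x). Substituting and equating the coefficients of cos(3x) and sin(3x) gives A = 1/15, B = -1/5, so w_p = -sin(3*x)/5 + cos(3*x)/15.
General solution: w = -sin(3*x)/5 + cos(3*x)/15 + C1*exp(6*x) + C2*exp(3*x).
Apply the initial conditions: w(0) = 1/15 + C1 + C2 = 2 and w'(0) = -3/5 + 3*C2 + 6*C1 = 4. Solving gives C1 = -2/5, C2 = 7/3.

w = -2*exp(6*x)/5 - sin(3*x)/5 + cos(3*x)/15 + 7*exp(3*x)/3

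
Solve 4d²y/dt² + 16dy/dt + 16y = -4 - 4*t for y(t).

Divide through by 4: y'' + 4y' + 4y = -1 - t.
Characteristic equation r² + 4r + 4 = 0 has discriminant (4)² - 4·(4) = 0, so r = -2 is a repeated root.
Hence y_h = (C1 + C2*t)*exp(-2*t).
For the particular solution try y_p = A0 + A1*t. Substituting and matching coefficients of each power of t gives A0 = 0, A1 = -1/4, so y_p = -t/4.

y = -t/4 + C1*exp(-2*t) + C2*t*exp(-2*t)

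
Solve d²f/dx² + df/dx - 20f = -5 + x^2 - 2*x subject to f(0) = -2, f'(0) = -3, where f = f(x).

f = 999/4000 - 82*exp(-5*x)/125 - 51*exp(4*x)/32 - x**2/20 + 19*x/200

Characteristic equation r² + r - 20 = 0 factors as (r - 4)(r + 5) = 0, so r = 4, -5.
Hence f_h = C1*exp(4*x) + C2*exp(-5*x).
For the particular solution try f_p = A0 + A1*x + A2*x^2. Substituting and matching coefficients of each power of x gives A0 = 999/4000, A1 = 19/200, A2 = -1/20, so f_p = 999/4000 - x^2/20 + 19*x/200.
General solution: f = 999/4000 - x^2/20 + 19*x/200 + C1*exp(4*x) + C2*exp(-5*x).
Apply the initial conditions: f(0) = 999/4000 + C1 + C2 = -2 and f'(0) = 19/200 - 5*C2 + 4*C1 = -3. Solving gives C1 = -51/32, C2 = -82/125.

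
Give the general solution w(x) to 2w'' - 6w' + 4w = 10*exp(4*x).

w = 5*exp(4*x)/6 + C1*exp(x) + C2*exp(2*x)

Divide through by 2: w'' - 3w' + 2w = 5*exp(4*x).
Characteristic equation r² - 3r + 2 = 0 factors as (r - 1)(r - 2) = 0, so r = 1, 2.
Hence w_h = C1*exp(x) + C2*exp(2*x).
Try w_p = A*exp(4*x). Substituting into the equation and dividing by exp(4*x) gives A = 5/6, so w_p = 5*exp(4*x)/6.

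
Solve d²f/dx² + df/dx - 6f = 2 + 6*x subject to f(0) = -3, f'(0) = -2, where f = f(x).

Characteristic equation r² + r - 6 = 0 factors as (r + 3)(r - 2) = 0, so r = -3, 2.
Hence f_h = C1*exp(-3*x) + C2*exp(2*x).
For the particular solution try f_p = A0 + A1*x. Substituting and matching coefficients of each power of x gives A0 = -1/2, A1 = -1, so f_p = -1/2 - x.
General solution: f = -1/2 - x + C1*exp(-3*x) + C2*exp(2*x).
Apply the initial conditions: f(0) = -1/2 + C1 + C2 = -3 and f'(0) = -1 - 3*C1 + 2*C2 = -2. Solving gives C1 = -4/5, C2 = -17/10.

f = -1/2 - x - 17*exp(2*x)/10 - 4*exp(-3*x)/5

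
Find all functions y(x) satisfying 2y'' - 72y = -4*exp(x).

Divide through by 2: y'' - 36y = -2*exp(x).
Characteristic equation r² - 36 = 0 factors as (r - 6)(r + 6) = 0, so r = 6, -6.
Hence y_h = C1*exp(6*x) + C2*exp(-6*x).
Try y_p = A*exp(x). Substituting into the equation and dividing by exp(x) gives A = 2/35, so y_p = 2*exp(x)/35.

y = 2*exp(x)/35 + C1*exp(6*x) + C2*exp(-6*x)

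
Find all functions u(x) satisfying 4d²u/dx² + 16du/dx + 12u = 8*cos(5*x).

Divide through by 4: u'' + 4u' + 3u = 2*cos(5*x).
Characteristic equation r² + 4r + 3 = 0 factors as (r + 3)(r + 1) = 0, so r = -3, -1.
Hence u_h = C1*exp(-3*x) + C2*exp(-x).
Try u_p = A*cos(5*x) + B*sin(5*x). Substituting and equating the coefficients of cos(5x) and sin(5x) gives A = -11/221, B = 10/221, so u_p = -11*cos(5*x)/221 + 10*sin(5*x)/221.

u = -11*cos(5*x)/221 + 10*sin(5*x)/221 + C1*exp(-3*x) + C2*exp(-x)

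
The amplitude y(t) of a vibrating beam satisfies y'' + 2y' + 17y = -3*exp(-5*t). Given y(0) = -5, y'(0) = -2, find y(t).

y = -3*exp(-5*t)/32 - 157*cos(4*t)*exp(-t)/32 - 59*exp(-t)*sin(4*t)/32

Characteristic equation r² + 2r + 17 = 0 has discriminant (2)² - 4·(17) = -64 < 0, so r = -1 ± 4i.
Hence y_h = C1*cos(4*t)*exp(-t) + C2*exp(-t)*sin(4*t).
Try y_p = A*exp(-5*t). Substituting into the equation and dividing by exp(-5*t) gives A = -3/32, so y_p = -3*exp(-5*t)/32.
General solution: y = -3*exp(-5*t)/32 + C1*cos(4*t)*exp(-t) + C2*exp(-t)*sin(4*t).
Apply the initial conditions: y(0) = -3/32 + C1 = -5 and y'(0) = 15/32 - C1 + 4*C2 = -2. Solving gives C1 = -157/32, C2 = -59/32.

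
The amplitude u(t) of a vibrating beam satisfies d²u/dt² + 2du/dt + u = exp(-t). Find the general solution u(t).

u = C1*exp(-t) + t**2*exp(-t)/2 + C2*t*exp(-t)

Characteristic equation r² + 2r + 1 = 0 has discriminant (2)² - 4·(1) = 0, so r = -1 is a repeated root.
Hence u_h = (C1 + C2*t)*exp(-t).
Since exp(-t) solves the homogeneous equation (r = -1 is a root of multiplicity 2), multiply the trial by t^2. Try u_p = A*t^2*exp(-t). Substituting into the equation and dividing by exp(-t) gives A = 1/2, so u_p = t^2*exp(-t)/2.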